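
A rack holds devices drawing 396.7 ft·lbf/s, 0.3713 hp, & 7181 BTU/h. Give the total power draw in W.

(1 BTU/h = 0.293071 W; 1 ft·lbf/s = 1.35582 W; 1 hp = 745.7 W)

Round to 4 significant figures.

2919 W

396.7 ft·lbf/s × 1.35582 = 537.854 W
0.3713 hp × 745.7 = 276.878 W
7181 BTU/h × 0.293071 = 2104.54 W
Total: 537.854 + 276.878 + 2104.54 = 2919.27 W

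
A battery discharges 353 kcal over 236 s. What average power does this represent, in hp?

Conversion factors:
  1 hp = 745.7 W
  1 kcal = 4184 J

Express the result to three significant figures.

353 kcal × 4184 = 1.47695×10⁶ J
P = E / t = 1.47695×10⁶ J / 236 s = 6258.26 W
6258.26 W ÷ (745.7 W/hp) = 8.39246 hp

8.39 hp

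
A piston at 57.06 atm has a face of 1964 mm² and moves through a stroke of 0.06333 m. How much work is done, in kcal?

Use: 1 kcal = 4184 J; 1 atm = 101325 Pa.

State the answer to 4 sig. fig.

57.06 atm → 5.7816×10⁶ Pa
1964 mm² → 0.001964 m²
F = P × A = 5.7816×10⁶ × 0.001964 = 11355.1 N
W = F × d = 11355.1 × 0.06333 = 719.118 J
In kcal: 719.118 / 4184 = 0.171873 kcal

0.1719 kcal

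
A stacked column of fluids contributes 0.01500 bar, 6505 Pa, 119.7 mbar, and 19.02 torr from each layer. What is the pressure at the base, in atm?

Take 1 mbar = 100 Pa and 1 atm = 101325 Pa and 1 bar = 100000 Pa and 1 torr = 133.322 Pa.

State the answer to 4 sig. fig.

0.2222 atm

0.01500 bar × 100000 = 1500 Pa
6505 Pa (already Pa)
119.7 mbar × 100 = 11970 Pa
19.02 torr × 133.322 = 2535.78 Pa
Sum: 1500 + 6505 + 11970 + 2535.78 = 22510.8 Pa
In atm: 22510.8 / 101325 = 0.222164 atm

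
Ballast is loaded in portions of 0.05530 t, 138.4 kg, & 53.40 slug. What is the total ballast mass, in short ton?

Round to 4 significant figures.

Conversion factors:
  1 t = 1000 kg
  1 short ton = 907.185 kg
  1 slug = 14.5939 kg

1.073 short ton

0.05530 t × 1000 = 55.3 kg
138.4 kg (already kg)
53.40 slug × 14.5939 = 779.314 kg
Total: 55.3 + 138.4 + 779.314 = 973.014 kg
In short ton: 973.014 / 907.185 = 1.07256 short ton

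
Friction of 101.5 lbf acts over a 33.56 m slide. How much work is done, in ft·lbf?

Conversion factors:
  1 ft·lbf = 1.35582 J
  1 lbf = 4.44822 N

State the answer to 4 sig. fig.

1.118×10⁴ ft·lbf

101.5 lbf × 4.44822 = 451.494 N
W = F × d = 451.494 N × 33.56 m = 15152.1 J
15152.1 J ÷ (1.35582 J/ft·lbf) = 11175.6 ft·lbf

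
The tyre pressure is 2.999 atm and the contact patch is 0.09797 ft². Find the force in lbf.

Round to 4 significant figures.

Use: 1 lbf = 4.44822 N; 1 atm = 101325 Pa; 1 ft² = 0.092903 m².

621.8 lbf

2.999 atm × 101325 → 303874 Pa
0.09797 ft² × 0.092903 → 0.00910171 m²
F = P × A = 303874 Pa × 0.00910171 m² = 2765.77 N
2765.77 N ÷ (4.44822 N/lbf) = 621.77 lbf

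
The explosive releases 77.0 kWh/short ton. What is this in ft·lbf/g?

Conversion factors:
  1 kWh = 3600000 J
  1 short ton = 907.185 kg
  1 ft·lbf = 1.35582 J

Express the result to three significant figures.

77.0 kWh/short ton × 3600000 J/kWh ÷ 907.185 kg/short ton = 305561 J/kg
305561 J/kg ÷ 1.35582 J/ft·lbf × 0.001 kg/g = 225.37 ft·lbf/g

225 ft·lbf/g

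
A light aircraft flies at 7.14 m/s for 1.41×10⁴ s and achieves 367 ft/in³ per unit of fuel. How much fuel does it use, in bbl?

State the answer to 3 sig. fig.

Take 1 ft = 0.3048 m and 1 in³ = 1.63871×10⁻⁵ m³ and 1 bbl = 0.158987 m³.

0.0928 bbl

d = v × t = 7.14 × 14100 = 100674 m
367 ft/in³ → 6.8262×10⁶ m/m³
V = d / (distance per unit fuel) = 100674 / 6.8262×10⁶ = 0.0147482 m³
In bbl: 0.0147482 / 0.158987 = 0.0927636 bbl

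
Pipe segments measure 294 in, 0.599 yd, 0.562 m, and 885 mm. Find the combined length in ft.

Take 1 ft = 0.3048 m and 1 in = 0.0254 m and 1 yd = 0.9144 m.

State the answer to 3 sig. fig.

294 in × 0.0254 = 7.4676 m
0.599 yd × 0.9144 = 0.547726 m
0.562 m (already m)
885 mm × 0.001 = 0.885 m
Combined: 7.4676 + 0.547726 + 0.562 + 0.885 = 9.46233 m
In ft: 9.46233 / 0.3048 = 31.0444 ft

31.0 ft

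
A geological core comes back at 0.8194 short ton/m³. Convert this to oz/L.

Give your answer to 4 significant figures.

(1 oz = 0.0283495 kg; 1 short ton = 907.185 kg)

26.22 oz/L

0.8194 short ton/m³ × 907.185 kg/short ton = 743.347 kg/m³
743.347 kg/m³ ÷ 0.0283495 kg/oz × 0.001 m³/L = 26.2208 oz/L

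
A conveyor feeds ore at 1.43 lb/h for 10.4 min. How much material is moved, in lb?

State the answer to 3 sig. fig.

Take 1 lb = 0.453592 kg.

0.248 lb

1.43 lb/h → 1.80177×10⁻⁴ kg/s
10.4 min → 624 s
m = ṁ × t = 1.80177×10⁻⁴ × 624 = 0.11243 kg
In lb: 0.11243 / 0.453592 = 0.247866 lb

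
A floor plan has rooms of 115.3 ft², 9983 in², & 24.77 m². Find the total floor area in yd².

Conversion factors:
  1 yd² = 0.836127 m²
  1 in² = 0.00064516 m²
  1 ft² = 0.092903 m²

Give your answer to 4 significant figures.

115.3 ft² × 0.092903 = 10.7117 m²
9983 in² × 0.00064516 = 6.44063 m²
24.77 m² (already m²)
Total: 10.7117 + 6.44063 + 24.77 = 41.9223 m²
In yd²: 41.9223 / 0.836127 = 50.1387 yd²

50.14 yd²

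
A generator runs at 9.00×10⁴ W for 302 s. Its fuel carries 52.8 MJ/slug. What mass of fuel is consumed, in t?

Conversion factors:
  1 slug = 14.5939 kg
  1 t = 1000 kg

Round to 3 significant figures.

0.00751 t

E = P × t = 90000 × 302 = 2.718×10⁷ J
52.8 MJ/slug → 3.61795×10⁶ J/kg
m = E / e_s = 2.718×10⁷ / 3.61795×10⁶ = 7.51254 kg
In t: 7.51254 / 1000 = 0.00751254 t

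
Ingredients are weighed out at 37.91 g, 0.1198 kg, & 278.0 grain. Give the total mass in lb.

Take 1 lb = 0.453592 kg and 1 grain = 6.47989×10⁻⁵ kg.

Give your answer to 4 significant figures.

0.3874 lb

37.91 g × 0.001 = 0.03791 kg
0.1198 kg (already kg)
278.0 grain × 6.47989×10⁻⁵ = 0.0180141 kg
Combined: 0.03791 + 0.1198 + 0.0180141 = 0.175724 kg
In lb: 0.175724 / 0.453592 = 0.387405 lb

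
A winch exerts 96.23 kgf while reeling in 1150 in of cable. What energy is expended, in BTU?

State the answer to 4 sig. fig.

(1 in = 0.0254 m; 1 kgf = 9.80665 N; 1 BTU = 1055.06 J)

26.13 BTU

96.23 kgf × 9.80665 → 943.694 N
1150 in × 0.0254 → 29.21 m
W = F × d = 943.694 N × 29.21 m = 27565.3 J
27565.3 J ÷ (1055.06 J/BTU) = 26.1268 BTU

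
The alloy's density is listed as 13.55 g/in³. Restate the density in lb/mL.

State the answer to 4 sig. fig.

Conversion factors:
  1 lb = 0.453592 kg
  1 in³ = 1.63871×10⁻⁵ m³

13.55 g/in³ × 0.001 kg/g ÷ 1.63871×10⁻⁵ m³/in³ = 826.87 kg/m³
826.87 kg/m³ ÷ 0.453592 kg/lb × 10⁻⁶ m³/mL = 0.00182294 lb/mL

0.001823 lb/mL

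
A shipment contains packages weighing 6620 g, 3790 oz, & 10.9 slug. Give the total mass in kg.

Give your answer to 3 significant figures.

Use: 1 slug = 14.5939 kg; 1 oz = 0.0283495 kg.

273 kg

6620 g × 0.001 → 6.62 kg
3790 oz × 0.0283495 → 107.445 kg
10.9 slug × 14.5939 → 159.074 kg
Combined: 6.62 + 107.445 + 159.074 = 273.139 kg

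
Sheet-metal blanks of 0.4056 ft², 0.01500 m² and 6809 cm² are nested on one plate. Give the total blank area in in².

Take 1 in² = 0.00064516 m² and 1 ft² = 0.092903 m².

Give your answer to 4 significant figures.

0.4056 ft² × 0.092903 → 0.0376815 m²
0.01500 m² (already m²)
6809 cm² × 0.0001 → 0.6809 m²
Sum: 0.0376815 + 0.015 + 0.6809 = 0.733582 m²
In in²: 0.733582 / 0.00064516 = 1137.05 in²

1137 in²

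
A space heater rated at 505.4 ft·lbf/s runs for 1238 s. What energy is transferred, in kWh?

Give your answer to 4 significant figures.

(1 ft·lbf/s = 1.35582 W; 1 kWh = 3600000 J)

505.4 ft·lbf/s × 1.35582 = 685.231 W
E = P × t = 685.231 W × 1238 s = 848316 J
848316 J ÷ (3600000 J/kWh) = 0.235643 kWh

0.2356 kWh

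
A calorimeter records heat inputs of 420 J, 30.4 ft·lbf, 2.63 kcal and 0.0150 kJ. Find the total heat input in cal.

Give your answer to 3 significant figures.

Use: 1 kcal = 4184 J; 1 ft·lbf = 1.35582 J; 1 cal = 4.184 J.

2740 cal

420 J (already J)
30.4 ft·lbf × 1.35582 → 41.2169 J
2.63 kcal × 4184 → 11003.9 J
0.0150 kJ × 1000 → 15 J
Sum: 420 + 41.2169 + 11003.9 + 15 = 11480.1 J
In cal: 11480.1 / 4.184 = 2743.81 cal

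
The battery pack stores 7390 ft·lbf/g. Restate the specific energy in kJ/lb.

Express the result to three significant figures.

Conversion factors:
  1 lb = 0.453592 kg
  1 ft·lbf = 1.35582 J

7390 ft·lbf/g × 1.35582 J/ft·lbf ÷ 0.001 kg/g = 1.00195×10⁷ J/kg
1.00195×10⁷ J/kg ÷ 1000 J/kJ × 0.453592 kg/lb = 4544.77 kJ/lb

4540 kJ/lb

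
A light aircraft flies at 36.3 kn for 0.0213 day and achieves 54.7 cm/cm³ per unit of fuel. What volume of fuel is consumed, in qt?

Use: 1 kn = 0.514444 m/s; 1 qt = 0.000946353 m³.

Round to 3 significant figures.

66.4 qt

36.3 kn → 18.6743 m/s
0.0213 day → 1840.32 s
d = v × t = 18.6743 × 1840.32 = 34366.7 m
54.7 cm/cm³ → 547000 m/m³
V = d / (distance per unit fuel) = 34366.7 / 547000 = 0.0628276 m³
In qt: 0.0628276 / 0.000946353 = 66.3892 qt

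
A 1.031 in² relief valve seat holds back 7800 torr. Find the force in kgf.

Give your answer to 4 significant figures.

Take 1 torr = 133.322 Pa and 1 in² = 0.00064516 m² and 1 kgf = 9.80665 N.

70.53 kgf

7800 torr × 133.322 → 1.03991×10⁶ Pa
1.031 in² × 0.00064516 → 6.6516×10⁻⁴ m²
F = P × A = 1.03991×10⁶ Pa × 6.6516×10⁻⁴ m² = 691.707 N
691.707 N ÷ (9.80665 N/kgf) = 70.5345 kgf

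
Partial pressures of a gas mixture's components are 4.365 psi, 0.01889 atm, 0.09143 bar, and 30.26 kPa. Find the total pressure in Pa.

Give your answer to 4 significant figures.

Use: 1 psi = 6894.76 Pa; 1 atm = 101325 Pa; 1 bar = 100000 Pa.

7.141×10⁴ Pa

4.365 psi × 6894.76 = 30095.6 Pa
0.01889 atm × 101325 = 1914.03 Pa
0.09143 bar × 100000 = 9143 Pa
30.26 kPa × 1000 = 30260 Pa
Sum: 30095.6 + 1914.03 + 9143 + 30260 = 71412.6 Pa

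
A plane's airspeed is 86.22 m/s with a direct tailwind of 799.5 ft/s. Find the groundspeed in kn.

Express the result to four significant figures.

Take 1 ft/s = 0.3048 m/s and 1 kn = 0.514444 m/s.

641.3 kn

86.22 m/s (already m/s)
799.5 ft/s × 0.3048 → 243.688 m/s
Sum: 86.22 + 243.688 = 329.908 m/s
In kn: 329.908 / 0.514444 = 641.29 kn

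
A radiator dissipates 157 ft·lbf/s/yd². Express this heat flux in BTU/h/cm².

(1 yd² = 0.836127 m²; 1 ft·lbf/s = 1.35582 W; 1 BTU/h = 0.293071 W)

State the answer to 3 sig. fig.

0.0869 BTU/h/cm²

157 ft·lbf/s/yd² × 1.35582 W/ft·lbf/s ÷ 0.836127 m²/yd² = 254.583 W/m²
254.583 W/m² ÷ 0.293071 W/BTU/h × 0.0001 m²/cm² = 0.0868673 BTU/h/cm²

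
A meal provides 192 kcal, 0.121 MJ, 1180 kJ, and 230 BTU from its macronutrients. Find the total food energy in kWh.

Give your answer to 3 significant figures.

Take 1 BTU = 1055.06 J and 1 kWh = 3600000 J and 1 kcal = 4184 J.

0.652 kWh

192 kcal × 4184 → 803328 J
0.121 MJ × 1000000 → 121000 J
1180 kJ × 1000 → 1.18×10⁶ J
230 BTU × 1055.06 → 242664 J
Sum: 803328 + 121000 + 1.18×10⁶ + 242664 = 2.34699×10⁶ J
In kWh: 2.34699×10⁶ / 3600000 = 0.651942 kWh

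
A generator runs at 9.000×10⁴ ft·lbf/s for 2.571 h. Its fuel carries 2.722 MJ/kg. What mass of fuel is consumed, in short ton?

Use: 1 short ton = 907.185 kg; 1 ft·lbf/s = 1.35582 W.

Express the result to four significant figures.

9.000×10⁴ ft·lbf/s → 122024 W
2.571 h → 9255.6 s
E = P × t = 122024 × 9255.6 = 1.12941×10⁹ J
2.722 MJ/kg → 2.722×10⁶ J/kg
m = E / e_s = 1.12941×10⁹ / 2.722×10⁶ = 414.919 kg
In short ton: 414.919 / 907.185 = 0.45737 short ton

0.4574 short ton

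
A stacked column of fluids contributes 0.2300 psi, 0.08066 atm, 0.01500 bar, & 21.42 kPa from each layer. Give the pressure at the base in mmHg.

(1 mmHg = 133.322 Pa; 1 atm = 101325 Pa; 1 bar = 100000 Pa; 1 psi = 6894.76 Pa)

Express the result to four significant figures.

245.1 mmHg

0.2300 psi × 6894.76 = 1585.79 Pa
0.08066 atm × 101325 = 8172.87 Pa
0.01500 bar × 100000 = 1500 Pa
21.42 kPa × 1000 = 21420 Pa
Combined: 1585.79 + 8172.87 + 1500 + 21420 = 32678.7 Pa
In mmHg: 32678.7 / 133.322 = 245.111 mmHg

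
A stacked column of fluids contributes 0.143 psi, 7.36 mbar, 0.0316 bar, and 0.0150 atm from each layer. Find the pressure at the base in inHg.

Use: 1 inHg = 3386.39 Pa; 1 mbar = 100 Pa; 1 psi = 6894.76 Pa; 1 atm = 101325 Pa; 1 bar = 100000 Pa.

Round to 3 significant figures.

0.143 psi × 6894.76 → 985.951 Pa
7.36 mbar × 100 → 736 Pa
0.0316 bar × 100000 → 3160 Pa
0.0150 atm × 101325 → 1519.88 Pa
Sum: 985.951 + 736 + 3160 + 1519.88 = 6401.83 Pa
In inHg: 6401.83 / 3386.39 = 1.89046 inHg

1.89 inHg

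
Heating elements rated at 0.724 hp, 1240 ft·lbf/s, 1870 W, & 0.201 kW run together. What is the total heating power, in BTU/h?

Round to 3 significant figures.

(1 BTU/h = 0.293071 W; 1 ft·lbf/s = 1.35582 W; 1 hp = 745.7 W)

0.724 hp × 745.7 = 539.887 W
1240 ft·lbf/s × 1.35582 = 1681.22 W
1870 W (already W)
0.201 kW × 1000 = 201 W
Sum: 539.887 + 1681.22 + 1870 + 201 = 4292.11 W
In BTU/h: 4292.11 / 0.293071 = 14645.3 BTU/h

1.46×10⁴ BTU/h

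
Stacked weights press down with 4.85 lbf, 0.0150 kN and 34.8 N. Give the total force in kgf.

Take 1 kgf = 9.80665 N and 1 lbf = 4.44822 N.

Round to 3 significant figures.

7.28 kgf

4.85 lbf × 4.44822 = 21.5739 N
0.0150 kN × 1000 = 15 N
34.8 N (already N)
Sum: 21.5739 + 15 + 34.8 = 71.3739 N
In kgf: 71.3739 / 9.80665 = 7.27811 kgf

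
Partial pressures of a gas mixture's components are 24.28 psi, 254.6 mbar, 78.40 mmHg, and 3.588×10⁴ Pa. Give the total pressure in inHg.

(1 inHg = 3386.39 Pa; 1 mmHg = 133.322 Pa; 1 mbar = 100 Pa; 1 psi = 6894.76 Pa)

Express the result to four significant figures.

24.28 psi × 6894.76 = 167405 Pa
254.6 mbar × 100 = 25460 Pa
78.40 mmHg × 133.322 = 10452.4 Pa
3.588×10⁴ Pa (already Pa)
Total: 167405 + 25460 + 10452.4 + 35880 = 239197 Pa
In inHg: 239197 / 3386.39 = 70.6348 inHg

70.63 inHg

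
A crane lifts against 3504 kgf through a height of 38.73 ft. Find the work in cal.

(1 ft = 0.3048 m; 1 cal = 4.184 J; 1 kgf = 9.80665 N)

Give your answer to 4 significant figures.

3504 kgf × 9.80665 = 34362.5 N
38.73 ft × 0.3048 = 11.8049 m
W = F × d = 34362.5 N × 11.8049 m = 405646 J
405646 J ÷ (4.184 J/cal) = 96951.7 cal

9.695×10⁴ cal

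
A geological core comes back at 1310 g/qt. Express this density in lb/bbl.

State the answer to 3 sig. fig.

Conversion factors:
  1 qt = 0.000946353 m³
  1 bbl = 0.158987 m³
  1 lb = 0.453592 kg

485 lb/bbl

1310 g/qt × 0.001 kg/g ÷ 0.000946353 m³/qt = 1384.26 kg/m³
1384.26 kg/m³ ÷ 0.453592 kg/lb × 0.158987 m³/bbl = 485.192 lb/bbl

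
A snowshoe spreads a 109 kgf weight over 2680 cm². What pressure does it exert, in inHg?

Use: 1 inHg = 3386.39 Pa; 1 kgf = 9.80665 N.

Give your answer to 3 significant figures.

1.18 inHg

109 kgf × 9.80665 → 1068.92 N
2680 cm² × 0.0001 → 0.268 m²
P = F / A = 1068.92 N / 0.268 m² = 3988.51 Pa
3988.51 Pa ÷ (3386.39 Pa/inHg) = 1.17781 inHg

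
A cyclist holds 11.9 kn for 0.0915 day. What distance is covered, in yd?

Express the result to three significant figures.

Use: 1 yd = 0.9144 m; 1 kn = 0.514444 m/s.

11.9 kn × 0.514444 → 6.12188 m/s
0.0915 day × 86400 → 7905.6 s
d = v × t = 6.12188 m/s × 7905.6 s = 48397.1 m
48397.1 m ÷ (0.9144 m/yd) = 52927.7 yd

5.29×10⁴ yd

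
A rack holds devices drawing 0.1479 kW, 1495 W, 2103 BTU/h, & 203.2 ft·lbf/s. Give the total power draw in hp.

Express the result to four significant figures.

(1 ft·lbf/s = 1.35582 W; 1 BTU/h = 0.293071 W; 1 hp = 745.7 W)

0.1479 kW × 1000 = 147.9 W
1495 W (already W)
2103 BTU/h × 0.293071 = 616.328 W
203.2 ft·lbf/s × 1.35582 = 275.503 W
Combined: 147.9 + 1495 + 616.328 + 275.503 = 2534.73 W
In hp: 2534.73 / 745.7 = 3.39913 hp

3.399 hp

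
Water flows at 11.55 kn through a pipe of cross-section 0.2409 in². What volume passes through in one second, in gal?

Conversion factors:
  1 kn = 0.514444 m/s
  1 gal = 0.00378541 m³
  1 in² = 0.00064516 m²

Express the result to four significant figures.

0.2440 gal

11.55 kn × 0.514444 = 5.94183 m/s
0.2409 in² × 0.00064516 = 1.55419×10⁻⁴ m²
V = v × A × t = 5.94183 m/s × 1.55419×10⁻⁴ m² × 1 s = 9.23473×10⁻⁴ m³
9.23473×10⁻⁴ m³ ÷ (0.00378541 m³/gal) = 0.243956 gal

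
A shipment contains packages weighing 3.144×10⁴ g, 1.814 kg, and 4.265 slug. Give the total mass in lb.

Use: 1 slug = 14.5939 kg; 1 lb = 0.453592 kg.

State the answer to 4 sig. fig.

3.144×10⁴ g × 0.001 = 31.44 kg
1.814 kg (already kg)
4.265 slug × 14.5939 = 62.243 kg
Total: 31.44 + 1.814 + 62.243 = 95.497 kg
In lb: 95.497 / 0.453592 = 210.535 lb

210.5 lb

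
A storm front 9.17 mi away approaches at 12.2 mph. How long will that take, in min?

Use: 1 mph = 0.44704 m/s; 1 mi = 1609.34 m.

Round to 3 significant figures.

9.17 mi × 1609.34 → 14757.6 m
12.2 mph × 0.44704 → 5.45389 m/s
t = d / v = 14757.6 m / 5.45389 m/s = 2705.89 s
2705.89 s ÷ (60 s/min) = 45.0982 min

45.1 min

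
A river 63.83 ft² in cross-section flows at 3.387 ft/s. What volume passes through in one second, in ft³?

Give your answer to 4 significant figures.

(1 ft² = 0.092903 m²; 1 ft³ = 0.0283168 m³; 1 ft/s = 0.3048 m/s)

3.387 ft/s × 0.3048 → 1.03236 m/s
63.83 ft² × 0.092903 → 5.93 m²
V = v × A × t = 1.03236 m/s × 5.93 m² × 1 s = 6.12189 m³
6.12189 m³ ÷ (0.0283168 m³/ft³) = 216.193 ft³

216.2 ft³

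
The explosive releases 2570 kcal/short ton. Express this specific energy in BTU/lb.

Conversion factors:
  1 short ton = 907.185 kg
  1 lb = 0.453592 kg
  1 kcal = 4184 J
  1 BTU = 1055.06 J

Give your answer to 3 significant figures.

5.10 BTU/lb

2570 kcal/short ton × 4184 J/kcal ÷ 907.185 kg/short ton = 11853 J/kg
11853 J/kg ÷ 1055.06 J/BTU × 0.453592 kg/lb = 5.09585 BTU/lb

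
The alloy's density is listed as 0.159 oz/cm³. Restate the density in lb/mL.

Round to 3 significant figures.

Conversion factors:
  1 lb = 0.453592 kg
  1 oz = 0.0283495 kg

0.00994 lb/mL

0.159 oz/cm³ × 0.0283495 kg/oz ÷ 10⁻⁶ m³/cm³ = 4507.57 kg/m³
4507.57 kg/m³ ÷ 0.453592 kg/lb × 10⁻⁶ m³/mL = 0.0099375 lb/mL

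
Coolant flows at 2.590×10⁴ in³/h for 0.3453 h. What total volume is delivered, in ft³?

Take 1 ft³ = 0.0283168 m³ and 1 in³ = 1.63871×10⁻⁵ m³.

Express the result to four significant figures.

2.590×10⁴ in³/h → 1.17896×10⁻⁴ m³/s
0.3453 h → 1243.08 s
V = Q × t = 1.17896×10⁻⁴ × 1243.08 = 0.146554 m³
In ft³: 0.146554 / 0.0283168 = 5.17551 ft³

5.176 ft³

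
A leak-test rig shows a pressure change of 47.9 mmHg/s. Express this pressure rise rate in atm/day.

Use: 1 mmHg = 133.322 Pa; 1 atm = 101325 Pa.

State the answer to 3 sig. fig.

5450 atm/day

47.9 mmHg/s × 133.322 Pa/mmHg = 6386.12 Pa/s
6386.12 Pa/s ÷ 101325 Pa/atm × 86400 s/day = 5445.46 atm/day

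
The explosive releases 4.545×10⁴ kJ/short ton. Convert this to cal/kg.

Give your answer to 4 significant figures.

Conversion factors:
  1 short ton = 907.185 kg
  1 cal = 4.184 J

4.545×10⁴ kJ/short ton × 1000 J/kJ ÷ 907.185 kg/short ton = 50100 J/kg
50100 J/kg ÷ 4.184 J/cal = 11974.2 cal/kg

1.197×10⁴ cal/kg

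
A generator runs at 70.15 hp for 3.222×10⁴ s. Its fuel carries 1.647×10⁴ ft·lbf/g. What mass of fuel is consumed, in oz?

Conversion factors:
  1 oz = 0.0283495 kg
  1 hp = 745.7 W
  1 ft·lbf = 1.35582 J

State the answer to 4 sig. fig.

2662 oz

70.15 hp → 52310.9 W
E = P × t = 52310.9 × 32220 = 1.68546×10⁹ J
1.647×10⁴ ft·lbf/g → 2.23304×10⁷ J/kg
m = E / e_s = 1.68546×10⁹ / 2.23304×10⁷ = 75.4783 kg
In oz: 75.4783 / 0.0283495 = 2662.42 oz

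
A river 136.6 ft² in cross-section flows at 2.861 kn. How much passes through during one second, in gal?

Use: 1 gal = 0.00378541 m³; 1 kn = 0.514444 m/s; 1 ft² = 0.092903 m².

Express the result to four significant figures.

4934 gal

2.861 kn × 0.514444 = 1.47182 m/s
136.6 ft² × 0.092903 = 12.6905 m²
V = v × A × t = 1.47182 m/s × 12.6905 m² × 1 s = 18.6781 m³
18.6781 m³ ÷ (0.00378541 m³/gal) = 4934.23 gal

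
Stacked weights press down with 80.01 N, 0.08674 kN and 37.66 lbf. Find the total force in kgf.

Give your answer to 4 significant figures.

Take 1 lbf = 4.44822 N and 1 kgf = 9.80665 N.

80.01 N (already N)
0.08674 kN × 1000 = 86.74 N
37.66 lbf × 4.44822 = 167.52 N
Sum: 80.01 + 86.74 + 167.52 = 334.27 N
In kgf: 334.27 / 9.80665 = 34.0861 kgf

34.09 kgf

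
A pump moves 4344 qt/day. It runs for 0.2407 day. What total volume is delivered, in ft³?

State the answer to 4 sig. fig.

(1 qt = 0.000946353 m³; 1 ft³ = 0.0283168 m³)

34.94 ft³

4344 qt/day → 4.75805×10⁻⁵ m³/s
0.2407 day → 20796.5 s
V = Q × t = 4.75805×10⁻⁵ × 20796.5 = 0.989508 m³
In ft³: 0.989508 / 0.0283168 = 34.9442 ft³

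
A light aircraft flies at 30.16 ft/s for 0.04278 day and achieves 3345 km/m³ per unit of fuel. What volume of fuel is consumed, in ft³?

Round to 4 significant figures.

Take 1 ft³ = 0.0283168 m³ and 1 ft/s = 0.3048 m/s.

30.16 ft/s → 9.19277 m/s
0.04278 day → 3696.19 s
d = v × t = 9.19277 × 3696.19 = 33978.2 m
3345 km/m³ → 3.345×10⁶ m/m³
V = d / (distance per unit fuel) = 33978.2 / 3.345×10⁶ = 0.0101579 m³
In ft³: 0.0101579 / 0.0283168 = 0.358723 ft³

0.3587 ft³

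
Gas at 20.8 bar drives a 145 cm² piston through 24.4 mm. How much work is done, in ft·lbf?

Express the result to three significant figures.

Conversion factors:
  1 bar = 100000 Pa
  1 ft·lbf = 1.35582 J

543 ft·lbf

20.8 bar → 2.08×10⁶ Pa
145 cm² → 0.0145 m²
F = P × A = 2.08×10⁶ × 0.0145 = 30160 N
24.4 mm → 0.0244 m
W = F × d = 30160 × 0.0244 = 735.904 J
In ft·lbf: 735.904 / 1.35582 = 542.774 ft·lbf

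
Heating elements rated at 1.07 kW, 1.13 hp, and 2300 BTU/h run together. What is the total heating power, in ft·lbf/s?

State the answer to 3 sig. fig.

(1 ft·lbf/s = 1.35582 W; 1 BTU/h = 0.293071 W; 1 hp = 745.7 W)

1.07 kW × 1000 = 1070 W
1.13 hp × 745.7 = 842.641 W
2300 BTU/h × 0.293071 = 674.063 W
Combined: 1070 + 842.641 + 674.063 = 2586.7 W
In ft·lbf/s: 2586.7 / 1.35582 = 1907.85 ft·lbf/s

1910 ft·lbf/s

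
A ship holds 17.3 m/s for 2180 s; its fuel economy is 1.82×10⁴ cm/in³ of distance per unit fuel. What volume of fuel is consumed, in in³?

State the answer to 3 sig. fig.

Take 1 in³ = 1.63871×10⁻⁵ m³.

d = v × t = 17.3 × 2180 = 37714 m
1.82×10⁴ cm/in³ → 1.11063×10⁷ m/m³
V = d / (distance per unit fuel) = 37714 / 1.11063×10⁷ = 0.00339573 m³
In in³: 0.00339573 / 1.63871×10⁻⁵ = 207.22 in³

207 in³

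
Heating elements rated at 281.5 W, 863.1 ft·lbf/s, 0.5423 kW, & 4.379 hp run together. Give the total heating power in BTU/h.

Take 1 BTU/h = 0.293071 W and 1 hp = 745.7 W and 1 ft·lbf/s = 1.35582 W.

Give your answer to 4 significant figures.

1.795×10⁴ BTU/h

281.5 W (already W)
863.1 ft·lbf/s × 1.35582 → 1170.21 W
0.5423 kW × 1000 → 542.3 W
4.379 hp × 745.7 → 3265.42 W
Total: 281.5 + 1170.21 + 542.3 + 3265.42 = 5259.43 W
In BTU/h: 5259.43 / 0.293071 = 17945.9 BTU/h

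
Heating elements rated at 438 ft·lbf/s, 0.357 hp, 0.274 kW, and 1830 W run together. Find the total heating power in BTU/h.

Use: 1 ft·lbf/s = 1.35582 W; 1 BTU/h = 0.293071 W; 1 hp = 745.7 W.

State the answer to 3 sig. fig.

1.01×10⁴ BTU/h

438 ft·lbf/s × 1.35582 = 593.849 W
0.357 hp × 745.7 = 266.215 W
0.274 kW × 1000 = 274 W
1830 W (already W)
Combined: 593.849 + 266.215 + 274 + 1830 = 2964.06 W
In BTU/h: 2964.06 / 0.293071 = 10113.8 BTU/h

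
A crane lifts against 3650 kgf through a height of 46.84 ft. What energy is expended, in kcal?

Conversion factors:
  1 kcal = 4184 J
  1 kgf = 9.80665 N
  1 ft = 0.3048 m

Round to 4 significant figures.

3650 kgf × 9.80665 = 35794.3 N
46.84 ft × 0.3048 = 14.2768 m
W = F × d = 35794.3 N × 14.2768 m = 511028 J
511028 J ÷ (4184 J/kcal) = 122.139 kcal

122.1 kcal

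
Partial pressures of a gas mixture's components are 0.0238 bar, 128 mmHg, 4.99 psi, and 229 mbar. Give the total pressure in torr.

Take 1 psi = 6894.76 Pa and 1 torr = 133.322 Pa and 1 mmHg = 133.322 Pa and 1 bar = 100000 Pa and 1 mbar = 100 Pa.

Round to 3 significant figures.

576 torr

0.0238 bar × 100000 = 2380 Pa
128 mmHg × 133.322 = 17065.2 Pa
4.99 psi × 6894.76 = 34404.9 Pa
229 mbar × 100 = 22900 Pa
Sum: 2380 + 17065.2 + 34404.9 + 22900 = 76750.1 Pa
In torr: 76750.1 / 133.322 = 575.675 torr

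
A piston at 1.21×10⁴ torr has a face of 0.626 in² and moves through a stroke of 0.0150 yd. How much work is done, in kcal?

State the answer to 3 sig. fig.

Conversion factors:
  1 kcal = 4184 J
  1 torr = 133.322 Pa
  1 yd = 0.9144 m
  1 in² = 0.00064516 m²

0.00214 kcal

1.21×10⁴ torr → 1.6132×10⁶ Pa
0.626 in² → 4.0387×10⁻⁴ m²
F = P × A = 1.6132×10⁶ × 4.0387×10⁻⁴ = 651.523 N
0.0150 yd → 0.013716 m
W = F × d = 651.523 × 0.013716 = 8.93629 J
In kcal: 8.93629 / 4184 = 0.00213582 kcal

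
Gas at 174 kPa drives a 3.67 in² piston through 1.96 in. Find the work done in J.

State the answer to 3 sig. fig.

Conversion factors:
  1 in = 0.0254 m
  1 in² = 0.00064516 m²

20.5 J

174 kPa → 174000 Pa
3.67 in² → 0.00236774 m²
F = P × A = 174000 × 0.00236774 = 411.987 N
1.96 in → 0.049784 m
W = F × d = 411.987 × 0.049784 = 20.5104 J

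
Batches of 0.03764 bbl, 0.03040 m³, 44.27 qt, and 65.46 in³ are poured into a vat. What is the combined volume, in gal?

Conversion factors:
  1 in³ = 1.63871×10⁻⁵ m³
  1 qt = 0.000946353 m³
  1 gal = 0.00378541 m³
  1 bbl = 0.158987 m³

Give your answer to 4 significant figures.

0.03764 bbl × 0.158987 → 0.00598427 m³
0.03040 m³ (already m³)
44.27 qt × 0.000946353 → 0.041895 m³
65.46 in³ × 1.63871×10⁻⁵ → 0.0010727 m³
Sum: 0.00598427 + 0.0304 + 0.041895 + 0.0010727 = 0.079352 m³
In gal: 0.079352 / 0.00378541 = 20.9626 gal

20.96 gal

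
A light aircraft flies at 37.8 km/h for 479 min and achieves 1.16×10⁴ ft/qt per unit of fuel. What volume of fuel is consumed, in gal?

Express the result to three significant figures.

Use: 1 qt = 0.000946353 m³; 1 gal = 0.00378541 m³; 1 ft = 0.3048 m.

37.8 km/h → 10.5 m/s
479 min → 28740 s
d = v × t = 10.5 × 28740 = 301770 m
1.16×10⁴ ft/qt → 3.73611×10⁶ m/m³
V = d / (distance per unit fuel) = 301770 / 3.73611×10⁶ = 0.0807712 m³
In gal: 0.0807712 / 0.00378541 = 21.3375 gal

21.3 gal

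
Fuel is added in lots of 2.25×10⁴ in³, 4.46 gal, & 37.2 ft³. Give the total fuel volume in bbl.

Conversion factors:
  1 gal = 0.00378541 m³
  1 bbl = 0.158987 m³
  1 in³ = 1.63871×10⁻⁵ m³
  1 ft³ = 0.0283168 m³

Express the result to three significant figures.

9.05 bbl

2.25×10⁴ in³ × 1.63871×10⁻⁵ = 0.36871 m³
4.46 gal × 0.00378541 = 0.0168829 m³
37.2 ft³ × 0.0283168 = 1.05338 m³
Total: 0.36871 + 0.0168829 + 1.05338 = 1.43897 m³
In bbl: 1.43897 / 0.158987 = 9.05087 bbl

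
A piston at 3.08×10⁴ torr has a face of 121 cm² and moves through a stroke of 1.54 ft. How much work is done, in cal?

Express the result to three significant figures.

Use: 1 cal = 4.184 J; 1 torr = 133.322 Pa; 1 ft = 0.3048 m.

5570 cal

3.08×10⁴ torr → 4.10632×10⁶ Pa
121 cm² → 0.0121 m²
F = P × A = 4.10632×10⁶ × 0.0121 = 49686.5 N
1.54 ft → 0.469392 m
W = F × d = 49686.5 × 0.469392 = 23322.4 J
In cal: 23322.4 / 4.184 = 5574.19 cal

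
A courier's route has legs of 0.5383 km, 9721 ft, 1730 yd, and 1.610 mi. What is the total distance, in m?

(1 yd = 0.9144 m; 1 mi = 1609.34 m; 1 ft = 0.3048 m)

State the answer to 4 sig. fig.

0.5383 km × 1000 = 538.3 m
9721 ft × 0.3048 = 2962.96 m
1730 yd × 0.9144 = 1581.91 m
1.610 mi × 1609.34 = 2591.04 m
Total: 538.3 + 2962.96 + 1581.91 + 2591.04 = 7674.21 m

7674 m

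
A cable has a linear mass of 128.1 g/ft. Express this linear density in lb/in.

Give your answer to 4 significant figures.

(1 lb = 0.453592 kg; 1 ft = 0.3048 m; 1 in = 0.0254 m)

128.1 g/ft × 0.001 kg/g ÷ 0.3048 m/ft = 0.420276 kg/m
0.420276 kg/m ÷ 0.453592 kg/lb × 0.0254 m/in = 0.0235344 lb/in

0.02353 lb/in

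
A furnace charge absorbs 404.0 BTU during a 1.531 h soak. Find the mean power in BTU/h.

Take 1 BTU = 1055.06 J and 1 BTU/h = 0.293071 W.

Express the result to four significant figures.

404.0 BTU × 1055.06 = 426244 J
1.531 h × 3600 = 5511.6 s
P = E / t = 426244 J / 5511.6 s = 77.3358 W
77.3358 W ÷ (0.293071 W/BTU/h) = 263.881 BTU/h

263.9 BTU/h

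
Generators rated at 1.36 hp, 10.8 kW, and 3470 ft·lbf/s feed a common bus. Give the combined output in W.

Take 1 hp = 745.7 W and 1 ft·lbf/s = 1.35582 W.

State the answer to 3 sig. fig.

1.65×10⁴ W

1.36 hp × 745.7 → 1014.15 W
10.8 kW × 1000 → 10800 W
3470 ft·lbf/s × 1.35582 → 4704.7 W
Sum: 1014.15 + 10800 + 4704.7 = 16518.8 W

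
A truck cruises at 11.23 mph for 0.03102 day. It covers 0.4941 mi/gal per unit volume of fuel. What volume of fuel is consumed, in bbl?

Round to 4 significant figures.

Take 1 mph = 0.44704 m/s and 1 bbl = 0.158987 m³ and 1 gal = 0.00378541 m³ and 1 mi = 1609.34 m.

11.23 mph → 5.02026 m/s
0.03102 day → 2680.13 s
d = v × t = 5.02026 × 2680.13 = 13454.9 m
0.4941 mi/gal → 210063 m/m³
V = d / (distance per unit fuel) = 13454.9 / 210063 = 0.0640517 m³
In bbl: 0.0640517 / 0.158987 = 0.402874 bbl

0.4029 bbl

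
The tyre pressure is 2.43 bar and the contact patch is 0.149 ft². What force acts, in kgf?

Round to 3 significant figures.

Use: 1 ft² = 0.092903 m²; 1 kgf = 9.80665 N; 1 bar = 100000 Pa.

343 kgf

2.43 bar × 100000 = 243000 Pa
0.149 ft² × 0.092903 = 0.0138425 m²
F = P × A = 243000 Pa × 0.0138425 m² = 3363.73 N
3363.73 N ÷ (9.80665 N/kgf) = 343.005 kgf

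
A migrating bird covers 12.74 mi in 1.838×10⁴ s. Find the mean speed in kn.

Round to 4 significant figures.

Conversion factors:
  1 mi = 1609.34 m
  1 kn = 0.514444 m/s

12.74 mi × 1609.34 = 20503 m
v = d / t = 20503 m / 18380 s = 1.11551 m/s
1.11551 m/s ÷ (0.514444 m/s/kn) = 2.16838 kn

2.168 kn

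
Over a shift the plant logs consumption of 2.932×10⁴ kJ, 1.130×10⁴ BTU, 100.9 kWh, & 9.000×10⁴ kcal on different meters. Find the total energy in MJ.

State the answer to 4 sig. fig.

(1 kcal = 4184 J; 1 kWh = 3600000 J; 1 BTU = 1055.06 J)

2.932×10⁴ kJ × 1000 = 2.932×10⁷ J
1.130×10⁴ BTU × 1055.06 = 1.19222×10⁷ J
100.9 kWh × 3600000 = 3.6324×10⁸ J
9.000×10⁴ kcal × 4184 = 3.7656×10⁸ J
Total: 2.932×10⁷ + 1.19222×10⁷ + 3.6324×10⁸ + 3.7656×10⁸ = 7.81042×10⁸ J
In MJ: 7.81042×10⁸ / 1000000 = 781.042 MJ

781.0 MJ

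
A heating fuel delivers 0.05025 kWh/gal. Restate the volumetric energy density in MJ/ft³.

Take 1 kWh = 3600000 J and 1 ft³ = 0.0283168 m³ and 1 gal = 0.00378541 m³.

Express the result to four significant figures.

0.05025 kWh/gal × 3600000 J/kWh ÷ 0.00378541 m³/gal = 4.77887×10⁷ J/m³
4.77887×10⁷ J/m³ ÷ 1000000 J/MJ × 0.0283168 m³/ft³ = 1.35322 MJ/ft³

1.353 MJ/ft³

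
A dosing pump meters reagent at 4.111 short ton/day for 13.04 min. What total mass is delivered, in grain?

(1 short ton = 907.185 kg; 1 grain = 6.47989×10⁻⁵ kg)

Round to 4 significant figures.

4.111 short ton/day → 0.0431648 kg/s
13.04 min → 782.4 s
m = ṁ × t = 0.0431648 × 782.4 = 33.7721 kg
In grain: 33.7721 / 6.47989×10⁻⁵ = 521183 grain

5.212×10⁵ grain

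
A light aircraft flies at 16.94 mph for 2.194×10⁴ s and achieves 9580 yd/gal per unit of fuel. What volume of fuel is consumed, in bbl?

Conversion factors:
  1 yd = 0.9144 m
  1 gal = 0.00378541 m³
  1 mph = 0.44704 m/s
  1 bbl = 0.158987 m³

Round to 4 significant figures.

16.94 mph → 7.57286 m/s
d = v × t = 7.57286 × 21940 = 166149 m
9580 yd/gal → 2.31414×10⁶ m/m³
V = d / (distance per unit fuel) = 166149 / 2.31414×10⁶ = 0.0717973 m³
In bbl: 0.0717973 / 0.158987 = 0.451592 bbl

0.4516 bbl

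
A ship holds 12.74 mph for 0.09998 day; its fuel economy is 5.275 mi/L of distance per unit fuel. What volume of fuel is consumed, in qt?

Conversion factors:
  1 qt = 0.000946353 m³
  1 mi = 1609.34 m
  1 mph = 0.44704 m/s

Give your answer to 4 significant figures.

6.124 qt

12.74 mph → 5.69529 m/s
0.09998 day → 8638.27 s
d = v × t = 5.69529 × 8638.27 = 49197.5 m
5.275 mi/L → 8.48927×10⁶ m/m³
V = d / (distance per unit fuel) = 49197.5 / 8.48927×10⁶ = 0.00579526 m³
In qt: 0.00579526 / 0.000946353 = 6.12378 qt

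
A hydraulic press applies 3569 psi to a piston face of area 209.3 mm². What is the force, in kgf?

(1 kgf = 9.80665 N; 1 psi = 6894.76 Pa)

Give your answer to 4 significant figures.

525.2 kgf

3569 psi × 6894.76 = 2.46074×10⁷ Pa
209.3 mm² × 10⁻⁶ = 2.093×10⁻⁴ m²
F = P × A = 2.46074×10⁷ Pa × 2.093×10⁻⁴ m² = 5150.33 N
5150.33 N ÷ (9.80665 N/kgf) = 525.188 kgf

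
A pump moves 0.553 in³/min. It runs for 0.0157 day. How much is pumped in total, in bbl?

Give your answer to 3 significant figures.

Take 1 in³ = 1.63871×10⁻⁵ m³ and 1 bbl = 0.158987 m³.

0.553 in³/min → 1.51034×10⁻⁷ m³/s
0.0157 day → 1356.48 s
V = Q × t = 1.51034×10⁻⁷ × 1356.48 = 2.04875×10⁻⁴ m³
In bbl: 2.04875×10⁻⁴ / 0.158987 = 0.00128863 bbl

0.00129 bbl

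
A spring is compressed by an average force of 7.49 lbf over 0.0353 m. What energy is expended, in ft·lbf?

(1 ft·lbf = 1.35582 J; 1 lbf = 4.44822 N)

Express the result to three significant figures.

7.49 lbf × 4.44822 → 33.3172 N
W = F × d = 33.3172 N × 0.0353 m = 1.1761 J
1.1761 J ÷ (1.35582 J/ft·lbf) = 0.867446 ft·lbf

0.867 ft·lbf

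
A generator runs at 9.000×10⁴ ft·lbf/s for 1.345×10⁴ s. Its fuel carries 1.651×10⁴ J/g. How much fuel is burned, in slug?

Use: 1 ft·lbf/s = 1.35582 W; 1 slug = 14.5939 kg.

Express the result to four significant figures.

9.000×10⁴ ft·lbf/s → 122024 W
E = P × t = 122024 × 13450 = 1.64122×10⁹ J
1.651×10⁴ J/g → 1.651×10⁷ J/kg
m = E / e_s = 1.64122×10⁹ / 1.651×10⁷ = 99.4076 kg
In slug: 99.4076 / 14.5939 = 6.81159 slug

6.812 slug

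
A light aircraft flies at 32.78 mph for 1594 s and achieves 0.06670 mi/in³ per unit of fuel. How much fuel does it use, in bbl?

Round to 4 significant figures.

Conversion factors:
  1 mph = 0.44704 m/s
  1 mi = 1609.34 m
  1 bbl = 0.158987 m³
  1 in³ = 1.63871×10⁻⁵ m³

0.02243 bbl

32.78 mph → 14.654 m/s
d = v × t = 14.654 × 1594 = 23358.5 m
0.06670 mi/in³ → 6.55046×10⁶ m/m³
V = d / (distance per unit fuel) = 23358.5 / 6.55046×10⁶ = 0.00356593 m³
In bbl: 0.00356593 / 0.158987 = 0.0224291 bbl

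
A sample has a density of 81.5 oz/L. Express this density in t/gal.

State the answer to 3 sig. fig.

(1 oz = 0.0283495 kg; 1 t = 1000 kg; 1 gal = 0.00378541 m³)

0.00875 t/gal

81.5 oz/L × 0.0283495 kg/oz ÷ 0.001 m³/L = 2310.48 kg/m³
2310.48 kg/m³ ÷ 1000 kg/t × 0.00378541 m³/gal = 0.00874611 t/gal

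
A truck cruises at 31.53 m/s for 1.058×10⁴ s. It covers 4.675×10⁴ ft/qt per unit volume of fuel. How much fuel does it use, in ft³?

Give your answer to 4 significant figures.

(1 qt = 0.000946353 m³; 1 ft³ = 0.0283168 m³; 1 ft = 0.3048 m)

0.7824 ft³

d = v × t = 31.53 × 10580 = 333587 m
4.675×10⁴ ft/qt → 1.50572×10⁷ m/m³
V = d / (distance per unit fuel) = 333587 / 1.50572×10⁷ = 0.0221547 m³
In ft³: 0.0221547 / 0.0283168 = 0.782387 ft³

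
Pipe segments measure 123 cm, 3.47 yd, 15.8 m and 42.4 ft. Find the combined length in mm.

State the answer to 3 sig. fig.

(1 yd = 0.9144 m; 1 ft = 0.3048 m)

123 cm × 0.01 = 1.23 m
3.47 yd × 0.9144 = 3.17297 m
15.8 m (already m)
42.4 ft × 0.3048 = 12.9235 m
Sum: 1.23 + 3.17297 + 15.8 + 12.9235 = 33.1265 m
In mm: 33.1265 / 0.001 = 33126.5 mm

3.31×10⁴ mm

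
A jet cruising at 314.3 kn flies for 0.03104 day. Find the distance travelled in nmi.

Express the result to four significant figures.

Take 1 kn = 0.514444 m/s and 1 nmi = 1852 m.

234.1 nmi

314.3 kn × 0.514444 → 161.69 m/s
0.03104 day × 86400 → 2681.86 s
d = v × t = 161.69 m/s × 2681.86 s = 433630 m
433630 m ÷ (1852 m/nmi) = 234.141 nmi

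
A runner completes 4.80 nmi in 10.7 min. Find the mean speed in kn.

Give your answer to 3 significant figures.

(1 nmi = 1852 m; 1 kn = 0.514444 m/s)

4.80 nmi × 1852 → 8889.6 m
10.7 min × 60 → 642 s
v = d / t = 8889.6 m / 642 s = 13.8467 m/s
13.8467 m/s ÷ (0.514444 m/s/kn) = 26.9159 kn

26.9 kn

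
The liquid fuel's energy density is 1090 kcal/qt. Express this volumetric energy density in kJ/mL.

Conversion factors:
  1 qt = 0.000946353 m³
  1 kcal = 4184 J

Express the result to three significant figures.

1090 kcal/qt × 4184 J/kcal ÷ 0.000946353 m³/qt = 4.81909×10⁹ J/m³
4.81909×10⁹ J/m³ ÷ 1000 J/kJ × 10⁻⁶ m³/mL = 4.81909 kJ/mL

4.82 kJ/mL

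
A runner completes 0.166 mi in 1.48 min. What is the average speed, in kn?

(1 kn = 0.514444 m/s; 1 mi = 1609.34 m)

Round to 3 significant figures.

0.166 mi × 1609.34 = 267.15 m
1.48 min × 60 = 88.8 s
v = d / t = 267.15 m / 88.8 s = 3.00845 m/s
3.00845 m/s ÷ (0.514444 m/s/kn) = 5.84796 kn

5.85 kn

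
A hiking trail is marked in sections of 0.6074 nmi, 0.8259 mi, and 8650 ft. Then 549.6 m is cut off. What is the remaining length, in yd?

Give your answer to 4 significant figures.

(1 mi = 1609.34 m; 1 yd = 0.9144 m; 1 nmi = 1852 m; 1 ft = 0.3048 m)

4966 yd

0.6074 nmi × 1852 = 1124.9 m
0.8259 mi × 1609.34 = 1329.15 m
8650 ft × 0.3048 = 2636.52 m
549.6 m (already m)
Result: 1124.9 + 1329.15 + 2636.52 − 549.6 = 4540.97 m
In yd: 4540.97 / 0.9144 = 4966.07 yd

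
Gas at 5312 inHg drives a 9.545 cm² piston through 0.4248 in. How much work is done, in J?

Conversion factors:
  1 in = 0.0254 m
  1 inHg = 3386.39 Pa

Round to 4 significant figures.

185.3 J

5312 inHg → 1.79885×10⁷ Pa
9.545 cm² → 9.545×10⁻⁴ m²
F = P × A = 1.79885×10⁷ × 9.545×10⁻⁴ = 17170 N
0.4248 in → 0.0107899 m
W = F × d = 17170 × 0.0107899 = 185.263 J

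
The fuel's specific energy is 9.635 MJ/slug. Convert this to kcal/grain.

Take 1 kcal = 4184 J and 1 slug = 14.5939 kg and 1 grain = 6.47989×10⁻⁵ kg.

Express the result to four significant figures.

0.01022 kcal/grain

9.635 MJ/slug × 1000000 J/MJ ÷ 14.5939 kg/slug = 660207 J/kg
660207 J/kg ÷ 4184 J/kcal × 6.47989×10⁻⁵ kg/grain = 0.0102248 kcal/grain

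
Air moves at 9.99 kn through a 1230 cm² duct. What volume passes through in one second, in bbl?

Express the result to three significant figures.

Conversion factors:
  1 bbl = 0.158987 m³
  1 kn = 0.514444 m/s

3.98 bbl

9.99 kn × 0.514444 → 5.1393 m/s
1230 cm² × 0.0001 → 0.123 m²
V = v × A × t = 5.1393 m/s × 0.123 m² × 1 s = 0.632134 m³
0.632134 m³ ÷ (0.158987 m³/bbl) = 3.97601 bbl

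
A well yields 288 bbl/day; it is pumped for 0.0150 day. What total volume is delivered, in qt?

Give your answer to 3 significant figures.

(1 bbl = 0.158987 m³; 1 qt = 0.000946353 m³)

288 bbl/day → 5.29957×10⁻⁴ m³/s
0.0150 day → 1296 s
V = Q × t = 5.29957×10⁻⁴ × 1296 = 0.686824 m³
In qt: 0.686824 / 0.000946353 = 725.759 qt

726 qt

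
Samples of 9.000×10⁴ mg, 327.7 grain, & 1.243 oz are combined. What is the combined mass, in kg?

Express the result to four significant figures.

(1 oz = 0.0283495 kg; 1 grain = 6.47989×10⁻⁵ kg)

9.000×10⁴ mg × 10⁻⁶ = 0.09 kg
327.7 grain × 6.47989×10⁻⁵ = 0.0212346 kg
1.243 oz × 0.0283495 = 0.0352384 kg
Sum: 0.09 + 0.0212346 + 0.0352384 = 0.146473 kg

0.1465 kg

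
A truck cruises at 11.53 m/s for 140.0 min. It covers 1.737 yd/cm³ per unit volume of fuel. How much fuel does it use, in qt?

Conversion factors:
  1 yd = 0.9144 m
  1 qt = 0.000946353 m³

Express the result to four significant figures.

140.0 min → 8400 s
d = v × t = 11.53 × 8400 = 96852 m
1.737 yd/cm³ → 1.58831×10⁶ m/m³
V = d / (distance per unit fuel) = 96852 / 1.58831×10⁶ = 0.060978 m³
In qt: 0.060978 / 0.000946353 = 64.4347 qt

64.43 qt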